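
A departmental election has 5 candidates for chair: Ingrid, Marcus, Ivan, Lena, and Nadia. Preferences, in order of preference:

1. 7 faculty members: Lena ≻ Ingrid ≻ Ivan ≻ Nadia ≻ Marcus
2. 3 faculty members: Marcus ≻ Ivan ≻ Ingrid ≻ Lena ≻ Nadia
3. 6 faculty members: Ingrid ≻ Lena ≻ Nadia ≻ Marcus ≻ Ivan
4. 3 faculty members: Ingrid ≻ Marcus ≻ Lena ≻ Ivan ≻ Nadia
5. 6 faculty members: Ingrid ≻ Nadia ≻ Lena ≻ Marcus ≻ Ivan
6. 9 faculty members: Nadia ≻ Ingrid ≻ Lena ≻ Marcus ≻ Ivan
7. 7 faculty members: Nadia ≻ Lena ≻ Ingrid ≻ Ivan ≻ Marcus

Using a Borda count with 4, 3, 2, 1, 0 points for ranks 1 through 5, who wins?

Ingrid: 7·3 + 3·2 + 6·4 + 3·4 + 6·4 + 9·3 + 7·2 = 128
Marcus: 7·0 + 3·4 + 6·1 + 3·3 + 6·1 + 9·1 + 7·0 = 42
Ivan: 7·2 + 3·3 + 6·0 + 3·1 + 6·0 + 9·0 + 7·1 = 33
Lena: 7·4 + 3·1 + 6·3 + 3·2 + 6·2 + 9·2 + 7·3 = 106
Nadia: 7·1 + 3·0 + 6·2 + 3·0 + 6·3 + 9·4 + 7·4 = 101
Ingrid has the highest Borda score (128).

Ingrid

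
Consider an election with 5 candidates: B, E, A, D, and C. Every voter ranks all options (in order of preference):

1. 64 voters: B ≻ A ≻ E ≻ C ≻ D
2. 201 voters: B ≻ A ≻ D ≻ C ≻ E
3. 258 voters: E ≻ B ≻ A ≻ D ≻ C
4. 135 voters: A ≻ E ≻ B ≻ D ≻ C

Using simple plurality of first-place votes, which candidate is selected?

First-place votes: B 265, E 258, A 135, D 0, C 0.
B has the most first-place votes.

B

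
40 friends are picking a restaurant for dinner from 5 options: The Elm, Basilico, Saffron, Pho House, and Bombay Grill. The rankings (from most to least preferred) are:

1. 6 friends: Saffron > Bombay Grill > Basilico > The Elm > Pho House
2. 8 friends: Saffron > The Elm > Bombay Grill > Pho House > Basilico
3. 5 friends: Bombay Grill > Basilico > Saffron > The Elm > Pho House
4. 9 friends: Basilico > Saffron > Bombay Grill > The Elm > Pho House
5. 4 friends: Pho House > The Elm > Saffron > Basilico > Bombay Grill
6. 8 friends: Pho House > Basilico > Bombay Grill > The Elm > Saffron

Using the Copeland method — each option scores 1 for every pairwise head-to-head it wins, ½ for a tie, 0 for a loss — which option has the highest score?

The Elm: beats Pho House; loses to Basilico, Saffron, and Bombay Grill → score 1.
Basilico: beats The Elm, Saffron, and Bombay Grill; ties Pho House → score 3.5.
Saffron: beats The Elm, Pho House, and Bombay Grill; loses to Basilico → score 3.
Pho House: ties Basilico; loses to The Elm, Saffron, and Bombay Grill → score 0.5.
Bombay Grill: beats The Elm and Pho House; loses to Basilico and Saffron → score 2.
Basilico has the best pairwise record.

Basilico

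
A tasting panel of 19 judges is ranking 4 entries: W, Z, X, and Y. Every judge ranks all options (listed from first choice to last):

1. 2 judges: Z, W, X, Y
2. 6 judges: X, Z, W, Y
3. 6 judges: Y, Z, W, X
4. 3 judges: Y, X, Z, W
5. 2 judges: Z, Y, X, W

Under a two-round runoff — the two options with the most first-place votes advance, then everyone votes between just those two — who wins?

Round 1 first-place votes: W 0, Z 4, X 6, Y 9.
Y and X advance.
Runoff: Y is preferred to X by 11 voters; X by 8.
Y wins the runoff.

Y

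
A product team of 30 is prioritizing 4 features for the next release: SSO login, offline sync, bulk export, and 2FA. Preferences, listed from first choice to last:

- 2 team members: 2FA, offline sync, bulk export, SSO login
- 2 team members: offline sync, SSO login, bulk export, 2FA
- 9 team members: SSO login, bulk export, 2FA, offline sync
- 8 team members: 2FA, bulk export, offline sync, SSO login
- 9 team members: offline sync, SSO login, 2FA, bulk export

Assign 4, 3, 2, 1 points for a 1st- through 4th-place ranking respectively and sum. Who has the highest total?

SSO login

SSO login: 2·1 + 2·3 + 9·4 + 8·1 + 9·3 = 79
offline sync: 2·3 + 2·4 + 9·1 + 8·2 + 9·4 = 75
bulk export: 2·2 + 2·2 + 9·3 + 8·3 + 9·1 = 68
2FA: 2·4 + 2·1 + 9·2 + 8·4 + 9·2 = 78
SSO login has the highest Borda score (79).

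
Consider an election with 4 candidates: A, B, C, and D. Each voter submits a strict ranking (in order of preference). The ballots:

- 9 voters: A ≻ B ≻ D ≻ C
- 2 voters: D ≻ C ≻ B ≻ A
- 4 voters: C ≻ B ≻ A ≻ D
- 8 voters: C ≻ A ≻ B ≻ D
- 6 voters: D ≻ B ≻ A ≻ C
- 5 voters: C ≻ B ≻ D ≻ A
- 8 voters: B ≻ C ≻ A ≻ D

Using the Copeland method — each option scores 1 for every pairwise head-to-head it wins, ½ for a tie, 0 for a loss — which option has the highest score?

A: beats D; loses to B and C → score 1.
B: beats A, C, and D → score 3.
C: beats A and D; loses to B → score 2.
D: loses to A, B, and C → score 0.
B has the best pairwise record.

B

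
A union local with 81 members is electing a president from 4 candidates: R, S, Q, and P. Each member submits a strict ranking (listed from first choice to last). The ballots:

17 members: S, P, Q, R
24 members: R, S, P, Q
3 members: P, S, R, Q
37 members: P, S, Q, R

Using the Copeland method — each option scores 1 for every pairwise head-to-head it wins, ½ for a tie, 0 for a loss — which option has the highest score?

S

R: loses to S, Q, and P → score 0.
S: beats R, Q, and P → score 3.
Q: beats R; loses to S and P → score 1.
P: beats R and Q; loses to S → score 2.
S has the best pairwise record.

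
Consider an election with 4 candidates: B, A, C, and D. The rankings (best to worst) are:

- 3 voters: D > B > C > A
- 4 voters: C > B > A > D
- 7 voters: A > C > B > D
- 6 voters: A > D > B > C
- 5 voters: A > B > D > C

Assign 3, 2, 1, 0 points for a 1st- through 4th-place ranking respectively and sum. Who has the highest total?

B: 3·2 + 4·2 + 7·1 + 6·1 + 5·2 = 37
A: 3·0 + 4·1 + 7·3 + 6·3 + 5·3 = 58
C: 3·1 + 4·3 + 7·2 + 6·0 + 5·0 = 29
D: 3·3 + 4·0 + 7·0 + 6·2 + 5·1 = 26
A has the highest Borda score (58).

A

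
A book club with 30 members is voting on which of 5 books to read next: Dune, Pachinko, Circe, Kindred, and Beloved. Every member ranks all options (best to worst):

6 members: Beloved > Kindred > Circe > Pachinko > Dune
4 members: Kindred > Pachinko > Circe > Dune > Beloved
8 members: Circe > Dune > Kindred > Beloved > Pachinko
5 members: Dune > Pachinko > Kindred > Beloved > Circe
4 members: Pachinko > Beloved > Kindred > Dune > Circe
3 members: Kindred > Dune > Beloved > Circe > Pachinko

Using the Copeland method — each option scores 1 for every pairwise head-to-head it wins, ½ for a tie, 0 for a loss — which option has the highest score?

Dune: beats Pachinko and Beloved; loses to Circe and Kindred → score 2.
Pachinko: loses to Dune, Circe, Kindred, and Beloved → score 0.
Circe: beats Dune and Pachinko; loses to Kindred and Beloved → score 2.
Kindred: beats Dune, Pachinko, Circe, and Beloved → score 4.
Beloved: beats Pachinko and Circe; loses to Dune and Kindred → score 2.
Kindred has the best pairwise record.

Kindred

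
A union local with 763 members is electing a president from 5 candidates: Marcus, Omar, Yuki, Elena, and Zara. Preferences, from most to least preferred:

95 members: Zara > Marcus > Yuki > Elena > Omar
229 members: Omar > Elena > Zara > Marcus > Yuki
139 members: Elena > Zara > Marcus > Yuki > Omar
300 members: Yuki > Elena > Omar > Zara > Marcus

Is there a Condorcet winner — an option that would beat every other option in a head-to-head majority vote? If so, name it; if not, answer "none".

Checking pairwise contests:
Omar beats Marcus 529–234.
Yuki beats Omar 534–229.
Marcus beats Yuki 463–300.
Yuki beats Elena 395–368.
Omar beats Zara 529–234.
Every option loses at least one head-to-head, so there is no Condorcet winner.

none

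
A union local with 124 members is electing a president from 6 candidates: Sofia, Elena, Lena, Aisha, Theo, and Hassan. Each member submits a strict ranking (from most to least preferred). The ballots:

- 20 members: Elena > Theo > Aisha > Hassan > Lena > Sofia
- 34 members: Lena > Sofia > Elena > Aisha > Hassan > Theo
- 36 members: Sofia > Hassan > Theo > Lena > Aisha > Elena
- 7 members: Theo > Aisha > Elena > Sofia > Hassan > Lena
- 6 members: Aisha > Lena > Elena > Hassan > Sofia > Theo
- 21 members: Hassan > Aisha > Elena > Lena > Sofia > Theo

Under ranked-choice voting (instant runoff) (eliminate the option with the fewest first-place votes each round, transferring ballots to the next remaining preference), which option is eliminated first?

Aisha

Round 1: Sofia 36, Elena 20, Lena 34, Aisha 6, Theo 7, Hassan 21. Eliminate Aisha.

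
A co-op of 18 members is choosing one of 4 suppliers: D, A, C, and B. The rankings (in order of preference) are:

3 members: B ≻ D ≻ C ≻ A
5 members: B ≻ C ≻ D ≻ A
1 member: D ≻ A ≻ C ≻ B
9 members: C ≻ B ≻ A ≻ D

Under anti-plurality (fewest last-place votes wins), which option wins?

C

Last-place votes: D 9, A 8, C 0, B 1.
C is ranked last by the fewest voters, so C wins.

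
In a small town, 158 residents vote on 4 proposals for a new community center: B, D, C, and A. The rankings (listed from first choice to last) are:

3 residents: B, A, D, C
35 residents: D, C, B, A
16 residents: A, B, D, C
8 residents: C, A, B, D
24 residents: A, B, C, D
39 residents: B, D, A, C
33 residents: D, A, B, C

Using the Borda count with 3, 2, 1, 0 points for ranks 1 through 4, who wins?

D

B: 3·3 + 35·1 + 16·2 + 8·1 + 24·2 + 39·3 + 33·1 = 282
D: 3·1 + 35·3 + 16·1 + 8·0 + 24·0 + 39·2 + 33·3 = 301
C: 3·0 + 35·2 + 16·0 + 8·3 + 24·1 + 39·0 + 33·0 = 118
A: 3·2 + 35·0 + 16·3 + 8·2 + 24·3 + 39·1 + 33·2 = 247
D has the highest Borda score (301).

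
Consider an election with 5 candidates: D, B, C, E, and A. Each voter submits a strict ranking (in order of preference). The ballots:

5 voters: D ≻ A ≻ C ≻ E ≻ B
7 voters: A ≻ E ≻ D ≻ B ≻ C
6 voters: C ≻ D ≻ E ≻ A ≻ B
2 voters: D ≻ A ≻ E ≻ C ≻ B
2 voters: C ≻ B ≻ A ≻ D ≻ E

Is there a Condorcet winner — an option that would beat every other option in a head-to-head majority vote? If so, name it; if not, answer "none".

D vs B: 20–2 for D.
D vs C: 14–8 for D.
D vs E: 15–7 for D.
D vs A: 13–9 for D.
D beats every other option head-to-head.

D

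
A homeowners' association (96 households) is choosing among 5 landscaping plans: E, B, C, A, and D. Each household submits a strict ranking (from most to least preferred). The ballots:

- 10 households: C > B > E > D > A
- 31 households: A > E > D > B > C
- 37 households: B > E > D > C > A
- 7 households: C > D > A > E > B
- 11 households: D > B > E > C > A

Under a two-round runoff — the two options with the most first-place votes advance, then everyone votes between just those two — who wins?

B

Round 1 first-place votes: E 0, B 37, C 17, A 31, D 11.
B and A advance.
Runoff: B is preferred to A by 58 voters; A by 38.
B wins the runoff.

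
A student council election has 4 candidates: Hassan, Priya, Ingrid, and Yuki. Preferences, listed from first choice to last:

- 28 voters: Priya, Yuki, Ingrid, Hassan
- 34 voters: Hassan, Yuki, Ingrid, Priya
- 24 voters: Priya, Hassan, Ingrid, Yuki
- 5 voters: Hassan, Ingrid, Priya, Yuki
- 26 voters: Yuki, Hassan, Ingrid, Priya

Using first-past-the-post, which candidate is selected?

Priya

First-place votes: Hassan 39, Priya 52, Ingrid 0, Yuki 26.
Priya has the most first-place votes.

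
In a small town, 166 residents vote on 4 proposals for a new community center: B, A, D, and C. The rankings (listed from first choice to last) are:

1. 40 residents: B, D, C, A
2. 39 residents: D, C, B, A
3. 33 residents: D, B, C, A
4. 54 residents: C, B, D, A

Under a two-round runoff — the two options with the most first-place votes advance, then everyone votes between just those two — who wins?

Round 1 first-place votes: B 40, A 0, D 72, C 54.
D and C advance.
Runoff: D is preferred to C by 112 voters; C by 54.
D wins the runoff.

D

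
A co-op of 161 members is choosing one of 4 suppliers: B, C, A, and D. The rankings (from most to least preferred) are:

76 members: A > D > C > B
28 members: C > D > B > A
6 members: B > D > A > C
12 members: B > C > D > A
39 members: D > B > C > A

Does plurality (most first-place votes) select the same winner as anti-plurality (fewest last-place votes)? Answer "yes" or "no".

Plurality — first-place votes: B 18, C 28, A 76, D 39. Winner: A.
Anti-plurality — last-place votes: B 76, C 6, A 79, D 0. Winner: D.
The two methods disagree.

no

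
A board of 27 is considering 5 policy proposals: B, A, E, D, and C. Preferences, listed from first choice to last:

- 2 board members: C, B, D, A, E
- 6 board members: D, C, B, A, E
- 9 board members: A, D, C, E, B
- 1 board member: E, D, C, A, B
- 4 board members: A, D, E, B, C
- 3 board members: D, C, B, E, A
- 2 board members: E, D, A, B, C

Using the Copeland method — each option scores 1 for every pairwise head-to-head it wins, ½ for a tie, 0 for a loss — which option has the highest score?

D

B: loses to A, E, D, and C → score 0.
A: beats B, E, and C; loses to D → score 3.
E: beats B; loses to A, D, and C → score 1.
D: beats B, A, E, and C → score 4.
C: beats B and E; loses to A and D → score 2.
D has the best pairwise record.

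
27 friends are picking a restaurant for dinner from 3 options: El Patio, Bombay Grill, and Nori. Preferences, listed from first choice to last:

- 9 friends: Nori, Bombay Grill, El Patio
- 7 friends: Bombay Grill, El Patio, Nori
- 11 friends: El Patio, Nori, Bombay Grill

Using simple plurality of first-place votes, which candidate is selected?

El Patio

First-place votes: El Patio 11, Bombay Grill 7, Nori 9.
El Patio has the most first-place votes.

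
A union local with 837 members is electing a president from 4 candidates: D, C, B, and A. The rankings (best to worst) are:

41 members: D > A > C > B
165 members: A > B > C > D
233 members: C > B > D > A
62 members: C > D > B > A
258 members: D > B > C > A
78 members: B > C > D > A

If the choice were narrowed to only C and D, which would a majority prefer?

Voters preferring C to D: 538; preferring D to C: 299.
C wins the head-to-head.

C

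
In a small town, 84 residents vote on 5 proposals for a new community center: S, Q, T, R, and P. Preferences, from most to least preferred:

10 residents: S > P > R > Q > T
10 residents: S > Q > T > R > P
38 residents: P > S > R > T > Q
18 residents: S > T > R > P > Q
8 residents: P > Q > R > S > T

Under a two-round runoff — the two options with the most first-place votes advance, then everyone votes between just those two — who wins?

Round 1 first-place votes: S 38, Q 0, T 0, R 0, P 46.
P and S advance.
Runoff: P is preferred to S by 46 voters; S by 38.
P wins the runoff.

P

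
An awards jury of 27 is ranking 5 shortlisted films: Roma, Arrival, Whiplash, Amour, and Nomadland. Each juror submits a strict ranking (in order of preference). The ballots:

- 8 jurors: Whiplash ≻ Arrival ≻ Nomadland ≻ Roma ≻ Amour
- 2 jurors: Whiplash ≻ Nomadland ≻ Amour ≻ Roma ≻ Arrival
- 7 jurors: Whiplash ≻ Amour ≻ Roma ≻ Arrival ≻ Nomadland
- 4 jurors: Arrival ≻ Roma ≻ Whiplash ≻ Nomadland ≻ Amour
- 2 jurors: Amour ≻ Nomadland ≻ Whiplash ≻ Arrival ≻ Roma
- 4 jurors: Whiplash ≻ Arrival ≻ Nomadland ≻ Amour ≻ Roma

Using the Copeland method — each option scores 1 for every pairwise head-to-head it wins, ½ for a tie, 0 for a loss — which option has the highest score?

Roma: loses to Arrival, Whiplash, Amour, and Nomadland → score 0.
Arrival: beats Roma, Amour, and Nomadland; loses to Whiplash → score 3.
Whiplash: beats Roma, Arrival, Amour, and Nomadland → score 4.
Amour: beats Roma; loses to Arrival, Whiplash, and Nomadland → score 1.
Nomadland: beats Roma and Amour; loses to Arrival and Whiplash → score 2.
Whiplash has the best pairwise record.

Whiplash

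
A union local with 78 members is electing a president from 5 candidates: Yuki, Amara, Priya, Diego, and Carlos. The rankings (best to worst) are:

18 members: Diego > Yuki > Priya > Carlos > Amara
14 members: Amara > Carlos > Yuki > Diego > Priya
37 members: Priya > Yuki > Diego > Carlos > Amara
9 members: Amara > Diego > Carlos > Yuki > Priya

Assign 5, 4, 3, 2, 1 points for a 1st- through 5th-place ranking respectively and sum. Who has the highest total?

Yuki: 18·4 + 14·3 + 37·4 + 9·2 = 280
Amara: 18·1 + 14·5 + 37·1 + 9·5 = 170
Priya: 18·3 + 14·1 + 37·5 + 9·1 = 262
Diego: 18·5 + 14·2 + 37·3 + 9·4 = 265
Carlos: 18·2 + 14·4 + 37·2 + 9·3 = 193
Yuki has the highest Borda score (280).

Yuki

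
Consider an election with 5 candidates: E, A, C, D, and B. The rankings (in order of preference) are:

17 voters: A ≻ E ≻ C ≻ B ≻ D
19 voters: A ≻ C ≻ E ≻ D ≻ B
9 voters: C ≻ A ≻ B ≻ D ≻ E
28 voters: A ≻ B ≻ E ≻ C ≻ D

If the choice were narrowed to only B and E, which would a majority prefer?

B

Voters preferring B to E: 37; preferring E to B: 36.
B wins the head-to-head.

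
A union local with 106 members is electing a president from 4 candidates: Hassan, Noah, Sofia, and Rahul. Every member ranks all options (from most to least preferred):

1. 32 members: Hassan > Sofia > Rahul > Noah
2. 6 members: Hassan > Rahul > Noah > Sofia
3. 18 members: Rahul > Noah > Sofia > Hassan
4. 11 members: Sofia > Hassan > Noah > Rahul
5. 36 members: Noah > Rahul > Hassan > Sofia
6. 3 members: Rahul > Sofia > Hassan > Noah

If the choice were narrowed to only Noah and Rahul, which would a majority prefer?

Rahul

Voters preferring Noah to Rahul: 47; preferring Rahul to Noah: 59.
Rahul wins the head-to-head.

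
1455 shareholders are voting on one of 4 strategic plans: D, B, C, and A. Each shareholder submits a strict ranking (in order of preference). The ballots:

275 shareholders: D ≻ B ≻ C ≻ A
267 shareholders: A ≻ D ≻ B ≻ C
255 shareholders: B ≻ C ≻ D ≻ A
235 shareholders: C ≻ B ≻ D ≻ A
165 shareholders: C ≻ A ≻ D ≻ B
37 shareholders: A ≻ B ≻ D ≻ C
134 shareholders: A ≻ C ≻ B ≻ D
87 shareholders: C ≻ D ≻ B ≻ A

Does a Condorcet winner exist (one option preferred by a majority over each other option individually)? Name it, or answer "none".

Checking pairwise contests:
C beats D 876–579.
D beats B 794–661.
B beats C 834–621.
D beats A 852–603.
Every option loses at least one head-to-head, so there is no Condorcet winner.

none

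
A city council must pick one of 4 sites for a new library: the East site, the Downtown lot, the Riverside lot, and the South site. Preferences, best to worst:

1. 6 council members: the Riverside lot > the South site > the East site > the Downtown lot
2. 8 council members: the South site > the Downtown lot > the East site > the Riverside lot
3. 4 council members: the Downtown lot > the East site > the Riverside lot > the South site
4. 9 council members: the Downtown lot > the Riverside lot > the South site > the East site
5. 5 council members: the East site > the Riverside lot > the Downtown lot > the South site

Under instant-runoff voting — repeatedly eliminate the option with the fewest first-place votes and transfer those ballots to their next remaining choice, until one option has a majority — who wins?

Round 1: the East site 5, the Downtown lot 13, the Riverside lot 6, the South site 8. Eliminate the East site.
Round 2: the Downtown lot 13, the Riverside lot 11, the South site 8. Eliminate the South site.
Round 3: the Downtown lot 21, the Riverside lot 11. The Downtown lot has a majority.

the Downtown lot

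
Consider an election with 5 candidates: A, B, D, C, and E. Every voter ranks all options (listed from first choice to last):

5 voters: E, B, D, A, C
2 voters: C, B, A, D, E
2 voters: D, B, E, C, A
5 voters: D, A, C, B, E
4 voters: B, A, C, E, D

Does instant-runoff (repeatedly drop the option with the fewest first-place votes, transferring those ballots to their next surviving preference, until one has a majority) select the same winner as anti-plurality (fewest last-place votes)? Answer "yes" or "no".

yes

Instant-runoff — R1 A 0, B 4, D 7, C 2, E 5 (A out); R2 B 4, D 7, C 2, E 5 (C out); R3 B 6, D 7, E 5 (E out); R4 B 11, D 7 (B winner). Winner: B.
Anti-plurality — last-place votes: A 2, B 0, D 4, C 5, E 7. Winner: B.
The two methods agree.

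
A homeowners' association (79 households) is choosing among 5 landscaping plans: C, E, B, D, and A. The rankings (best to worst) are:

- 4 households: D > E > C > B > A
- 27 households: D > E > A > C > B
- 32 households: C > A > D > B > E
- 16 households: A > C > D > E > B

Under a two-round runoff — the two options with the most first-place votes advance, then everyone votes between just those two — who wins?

Round 1 first-place votes: C 32, E 0, B 0, D 31, A 16.
C and D advance.
Runoff: C is preferred to D by 48 voters; D by 31.
C wins the runoff.

C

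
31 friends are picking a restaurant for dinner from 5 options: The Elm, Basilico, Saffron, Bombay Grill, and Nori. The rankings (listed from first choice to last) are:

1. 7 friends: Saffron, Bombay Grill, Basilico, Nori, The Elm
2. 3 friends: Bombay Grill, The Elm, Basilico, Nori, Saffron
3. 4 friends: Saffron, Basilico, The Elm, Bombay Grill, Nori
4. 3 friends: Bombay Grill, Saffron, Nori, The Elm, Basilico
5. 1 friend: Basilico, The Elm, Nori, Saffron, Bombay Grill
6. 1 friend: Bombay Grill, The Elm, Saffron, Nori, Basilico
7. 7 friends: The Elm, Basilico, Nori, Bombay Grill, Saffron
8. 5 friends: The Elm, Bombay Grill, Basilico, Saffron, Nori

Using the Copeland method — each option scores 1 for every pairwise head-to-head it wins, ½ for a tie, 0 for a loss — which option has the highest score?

The Elm: beats Basilico, Saffron, Bombay Grill, and Nori → score 4.
Basilico: beats Saffron and Nori; loses to The Elm and Bombay Grill → score 2.
Saffron: beats Nori; loses to The Elm, Basilico, and Bombay Grill → score 1.
Bombay Grill: beats Basilico, Saffron, and Nori; loses to The Elm → score 3.
Nori: loses to The Elm, Basilico, Saffron, and Bombay Grill → score 0.
The Elm has the best pairwise record.

The Elm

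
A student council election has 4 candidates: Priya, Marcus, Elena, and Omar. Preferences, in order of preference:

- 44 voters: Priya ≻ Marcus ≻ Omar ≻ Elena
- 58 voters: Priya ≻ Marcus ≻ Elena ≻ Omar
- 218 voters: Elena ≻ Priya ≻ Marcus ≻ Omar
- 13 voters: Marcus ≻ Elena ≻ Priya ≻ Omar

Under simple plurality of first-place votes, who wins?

Elena

First-place votes: Priya 102, Marcus 13, Elena 218, Omar 0.
Elena has the most first-place votes.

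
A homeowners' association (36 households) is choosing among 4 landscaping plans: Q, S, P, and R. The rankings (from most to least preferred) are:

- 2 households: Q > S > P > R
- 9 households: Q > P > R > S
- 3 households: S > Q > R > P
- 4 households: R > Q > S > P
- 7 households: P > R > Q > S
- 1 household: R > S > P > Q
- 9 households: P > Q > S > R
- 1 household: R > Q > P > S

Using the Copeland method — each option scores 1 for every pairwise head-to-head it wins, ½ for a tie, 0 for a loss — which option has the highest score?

Q: beats S, P, and R → score 3.
S: loses to Q, P, and R → score 0.
P: beats S and R; loses to Q → score 2.
R: beats S; loses to Q and P → score 1.
Q has the best pairwise record.

Q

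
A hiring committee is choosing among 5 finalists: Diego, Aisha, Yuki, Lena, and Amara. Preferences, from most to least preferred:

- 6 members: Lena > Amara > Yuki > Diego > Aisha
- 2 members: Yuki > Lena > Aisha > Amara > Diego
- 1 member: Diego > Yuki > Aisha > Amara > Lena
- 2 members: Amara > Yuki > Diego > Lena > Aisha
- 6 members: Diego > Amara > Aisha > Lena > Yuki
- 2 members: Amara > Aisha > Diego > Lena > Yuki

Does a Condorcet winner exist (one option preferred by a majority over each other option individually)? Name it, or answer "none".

Amara

Amara vs Diego: 12–7 for Amara.
Amara vs Aisha: 16–3 for Amara.
Amara vs Yuki: 16–3 for Amara.
Amara vs Lena: 11–8 for Amara.
Amara beats every other option head-to-head.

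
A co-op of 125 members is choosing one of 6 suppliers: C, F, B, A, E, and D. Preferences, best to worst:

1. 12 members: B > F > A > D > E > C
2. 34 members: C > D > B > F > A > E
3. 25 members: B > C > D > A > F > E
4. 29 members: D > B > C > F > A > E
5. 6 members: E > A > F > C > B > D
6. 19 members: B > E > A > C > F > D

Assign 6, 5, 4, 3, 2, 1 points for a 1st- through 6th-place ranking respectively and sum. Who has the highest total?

C: 12·1 + 34·6 + 25·5 + 29·4 + 6·3 + 19·3 = 532
F: 12·5 + 34·3 + 25·2 + 29·3 + 6·4 + 19·2 = 361
B: 12·6 + 34·4 + 25·6 + 29·5 + 6·2 + 19·6 = 629
A: 12·4 + 34·2 + 25·3 + 29·2 + 6·5 + 19·4 = 355
E: 12·2 + 34·1 + 25·1 + 29·1 + 6·6 + 19·5 = 243
D: 12·3 + 34·5 + 25·4 + 29·6 + 6·1 + 19·1 = 505
B has the highest Borda score (629).

B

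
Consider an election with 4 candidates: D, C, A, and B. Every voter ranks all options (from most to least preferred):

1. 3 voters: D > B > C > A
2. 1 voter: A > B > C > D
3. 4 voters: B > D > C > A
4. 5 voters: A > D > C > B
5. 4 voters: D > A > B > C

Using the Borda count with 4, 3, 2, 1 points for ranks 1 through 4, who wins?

D: 3·4 + 1·1 + 4·3 + 5·3 + 4·4 = 56
C: 3·2 + 1·2 + 4·2 + 5·2 + 4·1 = 30
A: 3·1 + 1·4 + 4·1 + 5·4 + 4·3 = 43
B: 3·3 + 1·3 + 4·4 + 5·1 + 4·2 = 41
D has the highest Borda score (56).

D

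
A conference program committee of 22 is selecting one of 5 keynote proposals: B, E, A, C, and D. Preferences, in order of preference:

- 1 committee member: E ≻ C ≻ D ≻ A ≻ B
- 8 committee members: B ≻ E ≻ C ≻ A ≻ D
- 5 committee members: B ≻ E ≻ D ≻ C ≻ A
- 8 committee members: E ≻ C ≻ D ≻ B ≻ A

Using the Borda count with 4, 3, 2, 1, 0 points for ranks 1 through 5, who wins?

E

B: 1·0 + 8·4 + 5·4 + 8·1 = 60
E: 1·4 + 8·3 + 5·3 + 8·4 = 75
A: 1·1 + 8·1 + 5·0 + 8·0 = 9
C: 1·3 + 8·2 + 5·1 + 8·3 = 48
D: 1·2 + 8·0 + 5·2 + 8·2 = 28
E has the highest Borda score (75).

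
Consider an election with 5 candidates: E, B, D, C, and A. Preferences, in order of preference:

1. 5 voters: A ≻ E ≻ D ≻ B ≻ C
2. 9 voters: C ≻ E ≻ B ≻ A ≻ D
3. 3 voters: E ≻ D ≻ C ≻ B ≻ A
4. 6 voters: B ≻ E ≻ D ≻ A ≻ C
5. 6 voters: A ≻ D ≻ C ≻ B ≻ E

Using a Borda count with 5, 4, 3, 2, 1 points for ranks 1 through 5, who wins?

E: 5·4 + 9·4 + 3·5 + 6·4 + 6·1 = 101
B: 5·2 + 9·3 + 3·2 + 6·5 + 6·2 = 85
D: 5·3 + 9·1 + 3·4 + 6·3 + 6·4 = 78
C: 5·1 + 9·5 + 3·3 + 6·1 + 6·3 = 83
A: 5·5 + 9·2 + 3·1 + 6·2 + 6·5 = 88
E has the highest Borda score (101).

E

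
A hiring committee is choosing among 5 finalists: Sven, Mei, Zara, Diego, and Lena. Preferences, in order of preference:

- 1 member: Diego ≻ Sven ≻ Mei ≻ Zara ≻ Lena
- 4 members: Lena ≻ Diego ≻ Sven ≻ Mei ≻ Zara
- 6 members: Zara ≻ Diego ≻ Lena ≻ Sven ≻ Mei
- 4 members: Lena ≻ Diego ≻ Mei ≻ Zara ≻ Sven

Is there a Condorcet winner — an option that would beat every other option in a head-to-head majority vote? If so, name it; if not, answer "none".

Lena vs Sven: 14–1 for Lena.
Lena vs Mei: 14–1 for Lena.
Lena vs Zara: 8–7 for Lena.
Lena vs Diego: 8–7 for Lena.
Lena beats every other option head-to-head.

Lena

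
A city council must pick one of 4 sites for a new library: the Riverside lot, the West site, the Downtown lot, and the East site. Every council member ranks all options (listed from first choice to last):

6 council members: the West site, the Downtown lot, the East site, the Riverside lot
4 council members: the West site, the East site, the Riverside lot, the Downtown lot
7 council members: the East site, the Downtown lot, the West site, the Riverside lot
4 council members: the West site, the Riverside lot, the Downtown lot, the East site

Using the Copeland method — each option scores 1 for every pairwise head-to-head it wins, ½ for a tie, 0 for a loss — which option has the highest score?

the West site

the Riverside lot: loses to the West site, the Downtown lot, and the East site → score 0.
the West site: beats the Riverside lot, the Downtown lot, and the East site → score 3.
the Downtown lot: beats the Riverside lot; loses to the West site and the East site → score 1.
the East site: beats the Riverside lot and the Downtown lot; loses to the West site → score 2.
the West site has the best pairwise record.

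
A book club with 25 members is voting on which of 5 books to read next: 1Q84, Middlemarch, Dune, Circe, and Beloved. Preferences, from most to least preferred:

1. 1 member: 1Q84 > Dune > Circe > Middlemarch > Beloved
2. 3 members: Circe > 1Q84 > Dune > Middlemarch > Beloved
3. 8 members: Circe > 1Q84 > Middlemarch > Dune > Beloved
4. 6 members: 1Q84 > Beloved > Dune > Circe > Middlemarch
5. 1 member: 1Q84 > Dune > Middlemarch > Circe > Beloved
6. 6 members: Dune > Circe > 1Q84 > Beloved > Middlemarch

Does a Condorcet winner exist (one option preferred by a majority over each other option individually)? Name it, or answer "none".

Checking pairwise contests:
Circe beats 1Q84 17–8.
1Q84 beats Middlemarch 25–0.
1Q84 beats Dune 19–6.
Dune beats Circe 14–11.
1Q84 beats Beloved 25–0.
Every option loses at least one head-to-head, so there is no Condorcet winner.

none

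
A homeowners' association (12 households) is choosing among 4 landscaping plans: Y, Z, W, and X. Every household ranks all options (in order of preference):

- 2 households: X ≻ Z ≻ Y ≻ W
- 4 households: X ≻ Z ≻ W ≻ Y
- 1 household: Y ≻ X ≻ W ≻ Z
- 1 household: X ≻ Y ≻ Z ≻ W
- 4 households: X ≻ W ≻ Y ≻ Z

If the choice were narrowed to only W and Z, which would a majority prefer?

Voters preferring W to Z: 5; preferring Z to W: 7.
Z wins the head-to-head.

Z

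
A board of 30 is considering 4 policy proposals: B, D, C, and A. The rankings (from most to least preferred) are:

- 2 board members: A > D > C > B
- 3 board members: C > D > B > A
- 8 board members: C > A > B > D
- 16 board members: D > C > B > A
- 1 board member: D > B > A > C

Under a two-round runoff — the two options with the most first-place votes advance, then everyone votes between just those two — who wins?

D

Round 1 first-place votes: B 0, D 17, C 11, A 2.
D and C advance.
Runoff: D is preferred to C by 19 voters; C by 11.
D wins the runoff.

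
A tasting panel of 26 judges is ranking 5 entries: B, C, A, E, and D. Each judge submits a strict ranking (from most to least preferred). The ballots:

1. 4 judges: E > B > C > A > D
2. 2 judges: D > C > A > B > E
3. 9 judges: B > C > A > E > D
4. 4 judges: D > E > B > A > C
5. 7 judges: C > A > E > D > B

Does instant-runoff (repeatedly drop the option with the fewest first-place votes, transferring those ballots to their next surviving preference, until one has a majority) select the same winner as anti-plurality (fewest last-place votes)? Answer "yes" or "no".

Instant-runoff — R1 B 9, C 7, A 0, E 4, D 6 (A out); R2 B 9, C 7, E 4, D 6 (E out); R3 B 13, C 7, D 6 (D out); R4 B 17, C 9 (B winner). Winner: B.
Anti-plurality — last-place votes: B 7, C 4, A 0, E 2, D 13. Winner: A.
The two methods disagree.

no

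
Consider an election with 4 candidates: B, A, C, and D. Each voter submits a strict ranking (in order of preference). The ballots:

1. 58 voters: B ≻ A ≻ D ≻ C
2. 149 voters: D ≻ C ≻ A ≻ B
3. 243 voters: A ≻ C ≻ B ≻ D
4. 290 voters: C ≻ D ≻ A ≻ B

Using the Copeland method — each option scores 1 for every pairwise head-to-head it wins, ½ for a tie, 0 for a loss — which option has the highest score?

C

B: loses to A, C, and D → score 0.
A: beats B; loses to C and D → score 1.
C: beats B, A, and D → score 3.
D: beats B and A; loses to C → score 2.
C has the best pairwise record.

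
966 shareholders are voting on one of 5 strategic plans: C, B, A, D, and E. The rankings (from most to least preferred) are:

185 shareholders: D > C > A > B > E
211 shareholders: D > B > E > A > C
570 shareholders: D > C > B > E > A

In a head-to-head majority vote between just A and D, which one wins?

Voters preferring A to D: 0; preferring D to A: 966.
D wins the head-to-head.

D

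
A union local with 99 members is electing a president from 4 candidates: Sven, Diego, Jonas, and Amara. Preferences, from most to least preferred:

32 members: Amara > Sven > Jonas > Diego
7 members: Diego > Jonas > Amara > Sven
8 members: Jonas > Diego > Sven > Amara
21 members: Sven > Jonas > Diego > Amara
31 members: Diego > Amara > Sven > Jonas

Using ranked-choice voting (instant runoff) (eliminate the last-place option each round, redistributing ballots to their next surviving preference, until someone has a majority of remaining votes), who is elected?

Round 1: Sven 21, Diego 38, Jonas 8, Amara 32. Eliminate Jonas.
Round 2: Sven 21, Diego 46, Amara 32. Eliminate Sven.
Round 3: Diego 67, Amara 32. Diego has a majority.

Diego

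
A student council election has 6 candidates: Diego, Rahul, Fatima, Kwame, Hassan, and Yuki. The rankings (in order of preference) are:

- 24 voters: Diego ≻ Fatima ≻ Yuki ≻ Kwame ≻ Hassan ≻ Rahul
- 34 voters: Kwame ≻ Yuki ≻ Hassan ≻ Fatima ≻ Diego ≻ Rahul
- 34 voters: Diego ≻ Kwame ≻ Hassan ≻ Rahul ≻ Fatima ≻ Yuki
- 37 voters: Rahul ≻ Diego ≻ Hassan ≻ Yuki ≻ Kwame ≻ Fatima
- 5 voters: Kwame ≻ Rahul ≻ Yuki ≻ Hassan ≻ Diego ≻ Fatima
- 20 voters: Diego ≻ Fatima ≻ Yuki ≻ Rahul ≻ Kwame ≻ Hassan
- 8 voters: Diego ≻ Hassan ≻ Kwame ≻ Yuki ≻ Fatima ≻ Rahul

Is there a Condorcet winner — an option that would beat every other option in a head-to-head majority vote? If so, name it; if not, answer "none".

Diego

Diego vs Rahul: 120–42 for Diego.
Diego vs Fatima: 128–34 for Diego.
Diego vs Kwame: 123–39 for Diego.
Diego vs Hassan: 123–39 for Diego.
Diego vs Yuki: 123–39 for Diego.
Diego beats every other option head-to-head.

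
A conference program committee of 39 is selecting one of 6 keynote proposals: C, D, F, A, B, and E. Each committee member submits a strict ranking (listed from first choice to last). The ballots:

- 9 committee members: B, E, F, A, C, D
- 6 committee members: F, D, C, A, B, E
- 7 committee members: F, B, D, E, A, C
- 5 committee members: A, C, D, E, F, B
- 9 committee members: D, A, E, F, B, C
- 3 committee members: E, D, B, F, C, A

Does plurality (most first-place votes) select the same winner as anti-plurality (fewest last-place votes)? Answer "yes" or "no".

yes

Plurality — first-place votes: C 0, D 9, F 13, A 5, B 9, E 3. Winner: F.
Anti-plurality — last-place votes: C 16, D 9, F 0, A 3, B 5, E 6. Winner: F.
The two methods agree.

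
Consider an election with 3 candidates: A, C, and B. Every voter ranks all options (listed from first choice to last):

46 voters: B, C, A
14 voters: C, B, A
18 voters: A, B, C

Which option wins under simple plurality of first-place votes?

B

First-place votes: A 18, C 14, B 46.
B has the most first-place votes.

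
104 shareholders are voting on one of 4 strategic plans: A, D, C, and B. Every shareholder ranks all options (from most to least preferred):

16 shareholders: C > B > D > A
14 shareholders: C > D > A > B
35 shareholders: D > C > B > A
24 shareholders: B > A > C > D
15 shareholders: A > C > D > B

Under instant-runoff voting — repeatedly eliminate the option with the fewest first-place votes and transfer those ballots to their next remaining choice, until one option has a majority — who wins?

C

Round 1: A 15, D 35, C 30, B 24. Eliminate A.
Round 2: D 35, C 45, B 24. Eliminate B.
Round 3: D 35, C 69. C has a majority.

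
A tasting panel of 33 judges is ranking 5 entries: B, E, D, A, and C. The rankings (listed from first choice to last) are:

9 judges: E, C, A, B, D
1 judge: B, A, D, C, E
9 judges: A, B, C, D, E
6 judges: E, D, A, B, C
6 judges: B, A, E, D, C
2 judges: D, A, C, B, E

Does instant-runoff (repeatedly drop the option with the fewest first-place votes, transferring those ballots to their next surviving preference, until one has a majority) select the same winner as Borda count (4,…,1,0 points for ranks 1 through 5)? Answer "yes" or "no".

yes

Instant-runoff — R1 B 7, E 15, D 2, A 9, C 0 (C out); R2 B 7, E 15, D 2, A 9 (D out); R3 B 7, E 15, A 11 (B out); R4 E 15, A 18 (A winner). Winner: A.
Borda — scores: B 72, E 72, D 43, A 93, C 50. Winner: A.
The two methods agree.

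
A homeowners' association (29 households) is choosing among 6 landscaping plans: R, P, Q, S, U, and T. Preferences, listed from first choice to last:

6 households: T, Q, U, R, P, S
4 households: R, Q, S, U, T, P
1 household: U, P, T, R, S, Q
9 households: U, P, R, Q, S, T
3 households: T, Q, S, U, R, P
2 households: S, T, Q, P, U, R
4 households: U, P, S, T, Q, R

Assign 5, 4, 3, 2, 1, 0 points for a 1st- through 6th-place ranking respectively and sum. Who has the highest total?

U

R: 6·2 + 4·5 + 1·2 + 9·3 + 3·1 + 2·0 + 4·0 = 64
P: 6·1 + 4·0 + 1·4 + 9·4 + 3·0 + 2·2 + 4·4 = 66
Q: 6·4 + 4·4 + 1·0 + 9·2 + 3·4 + 2·3 + 4·1 = 80
S: 6·0 + 4·3 + 1·1 + 9·1 + 3·3 + 2·5 + 4·3 = 53
U: 6·3 + 4·2 + 1·5 + 9·5 + 3·2 + 2·1 + 4·5 = 104
T: 6·5 + 4·1 + 1·3 + 9·0 + 3·5 + 2·4 + 4·2 = 68
U has the highest Borda score (104).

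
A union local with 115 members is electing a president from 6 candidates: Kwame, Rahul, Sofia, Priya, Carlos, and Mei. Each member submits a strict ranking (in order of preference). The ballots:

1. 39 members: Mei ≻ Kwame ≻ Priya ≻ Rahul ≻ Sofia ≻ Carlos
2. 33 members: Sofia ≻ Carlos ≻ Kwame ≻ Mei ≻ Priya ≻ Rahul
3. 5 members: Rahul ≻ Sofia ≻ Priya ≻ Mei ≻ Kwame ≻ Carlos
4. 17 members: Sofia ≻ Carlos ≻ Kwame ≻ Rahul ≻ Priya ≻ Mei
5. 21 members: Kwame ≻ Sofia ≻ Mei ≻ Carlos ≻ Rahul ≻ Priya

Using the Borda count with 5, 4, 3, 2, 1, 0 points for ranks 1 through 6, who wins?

Kwame

Kwame: 39·4 + 33·3 + 5·1 + 17·3 + 21·5 = 416
Rahul: 39·2 + 33·0 + 5·5 + 17·2 + 21·1 = 158
Sofia: 39·1 + 33·5 + 5·4 + 17·5 + 21·4 = 393
Priya: 39·3 + 33·1 + 5·3 + 17·1 + 21·0 = 182
Carlos: 39·0 + 33·4 + 5·0 + 17·4 + 21·2 = 242
Mei: 39·5 + 33·2 + 5·2 + 17·0 + 21·3 = 334
Kwame has the highest Borda score (416).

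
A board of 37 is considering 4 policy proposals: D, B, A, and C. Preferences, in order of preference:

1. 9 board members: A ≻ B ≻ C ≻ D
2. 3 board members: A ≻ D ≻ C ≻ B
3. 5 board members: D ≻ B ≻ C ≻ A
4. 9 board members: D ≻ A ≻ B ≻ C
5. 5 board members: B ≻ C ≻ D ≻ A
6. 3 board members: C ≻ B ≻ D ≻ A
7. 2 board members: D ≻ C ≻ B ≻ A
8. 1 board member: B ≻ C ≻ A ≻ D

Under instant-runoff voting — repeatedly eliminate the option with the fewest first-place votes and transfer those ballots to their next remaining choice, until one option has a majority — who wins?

D

Round 1: D 16, B 6, A 12, C 3. Eliminate C.
Round 2: D 16, B 9, A 12. Eliminate B.
Round 3: D 24, A 13. D has a majority.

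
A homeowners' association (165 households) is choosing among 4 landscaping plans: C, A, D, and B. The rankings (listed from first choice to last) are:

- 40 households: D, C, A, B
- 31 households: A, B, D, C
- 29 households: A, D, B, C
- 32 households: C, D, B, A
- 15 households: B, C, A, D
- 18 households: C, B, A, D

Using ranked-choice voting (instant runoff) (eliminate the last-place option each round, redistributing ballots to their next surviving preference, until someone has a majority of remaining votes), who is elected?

C

Round 1: C 50, A 60, D 40, B 15. Eliminate B.
Round 2: C 65, A 60, D 40. Eliminate D.
Round 3: C 105, A 60. C has a majority.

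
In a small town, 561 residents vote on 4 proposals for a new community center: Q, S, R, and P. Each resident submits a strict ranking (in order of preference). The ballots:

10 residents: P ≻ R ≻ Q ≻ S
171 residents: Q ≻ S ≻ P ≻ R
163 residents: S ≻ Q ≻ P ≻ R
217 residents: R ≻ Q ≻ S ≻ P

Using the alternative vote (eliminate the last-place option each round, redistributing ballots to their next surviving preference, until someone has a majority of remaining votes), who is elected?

Round 1: Q 171, S 163, R 217, P 10. Eliminate P.
Round 2: Q 171, S 163, R 227. Eliminate S.
Round 3: Q 334, R 227. Q has a majority.

Q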